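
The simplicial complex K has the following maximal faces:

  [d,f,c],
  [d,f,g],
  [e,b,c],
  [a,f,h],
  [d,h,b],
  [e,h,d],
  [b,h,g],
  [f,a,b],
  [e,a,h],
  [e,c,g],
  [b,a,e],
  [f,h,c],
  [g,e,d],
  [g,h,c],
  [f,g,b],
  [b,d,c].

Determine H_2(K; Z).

H_2 = Z.

Fix the vertex order a < b < c < d < e < f < g < h and write every simplex with vertices in increasing order. Then dim K = 2 and the simplices of K are:

  0-simplices (8): a, b, c, d, e, f, g, h
  1-simplices (24): ab, ae, af, ah, bc, bd, be, bf, bg, bh, cd, ce, cf, cg, ch, de, df, dg, dh, eg, eh, fg, fh, gh
  2-simplices (16): abe, abf, aeh, afh, bcd, bce, bdh, bfg, bgh, cdf, ceg, cfh, cgh, deg, deh, dfg

so the chain groups are C_0 ≅ Z^8, C_1 ≅ Z^24, C_2 ≅ Z^16.

The boundary map ∂_1: C_1 → C_0 sends each edge [p,q] (with p < q) to q − p.
This gives a 8×24 integer matrix of rank 7; reducing to Smith normal form yields diagonal entries (1,1,1,1,1,1,1).

∂_2: C_2 → C_1 sends each 2-simplex [p,q,r] to [q,r] − [p,r] + [p,q]. For instance
  ∂aeh = eh − ah + ae,
  ∂deg = eg − dg + de.
The 24×16 boundary matrix has rank 15 and Smith normal form diag(1,1,1,1,1,1,1,1,1,1,1,1,1,1,1).

From H_k ≅ ker(∂_k) / im(∂_{k+1}) we obtain:

  H_2: rank ker ∂_2 − rank ∂_3 = (16 − 15) − 0 = 1, and there is no ∂_3, so H_2 = Z.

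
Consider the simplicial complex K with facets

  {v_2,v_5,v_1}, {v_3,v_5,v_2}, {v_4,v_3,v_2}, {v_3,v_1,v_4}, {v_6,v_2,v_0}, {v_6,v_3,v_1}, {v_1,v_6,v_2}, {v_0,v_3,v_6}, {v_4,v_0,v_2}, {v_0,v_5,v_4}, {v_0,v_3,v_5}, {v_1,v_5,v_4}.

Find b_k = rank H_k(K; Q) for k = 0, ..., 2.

K has 7 vertices, 18 edges, 12 triangles.
rank ∂_0 = 0, rank ∂_1 = 6 ⇒ b_0 = 7 − 0 − 6 = 1; all invariant factors of ∂_1 are 1 so no torsion. So H_0 = Z.
rank ∂_1 = 6, rank ∂_2 = 12 ⇒ b_1 = 18 − 6 − 12 = 0; ∂_2 has invariant factor(s) [2] giving torsion. So H_1 = Z/2.
rank ∂_2 = 12, rank ∂_3 = 0 ⇒ b_2 = 12 − 12 − 0 = 0. So H_2 = 0.

b_0 = 1, b_1 = 0, b_2 = 0.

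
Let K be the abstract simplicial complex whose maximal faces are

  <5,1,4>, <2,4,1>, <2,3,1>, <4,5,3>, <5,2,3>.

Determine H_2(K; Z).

K has 5 vertices, 10 edges, 5 triangles.
rank ∂_2 = 5, rank ∂_3 = 0 ⇒ b_2 = 5 − 5 − 0 = 0. So H_2 ≅ 0.

H_2 ≅ 0.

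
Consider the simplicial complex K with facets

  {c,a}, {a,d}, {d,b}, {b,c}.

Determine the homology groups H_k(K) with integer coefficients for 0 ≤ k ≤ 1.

H_0 ≅ Z,  H_1 ≅ Z.

Fix the vertex order a < b < c < d and write every simplex with vertices in increasing order. Then dim K = 1 and the simplices of K are:

  0-simplices (4): a, b, c, d
  1-simplices (4): ac, ad, bc, bd

giving chain groups C_0 ≅ Z^4, C_1 ≅ Z^4.

Boundary ∂_1: C_1 → C_0 sends each edge [p,q] (with p < q) to q − p. For instance
  ∂ac = c − a.
The 4×4 boundary matrix has rank 3 and Smith normal form diag(1,1,1).

From H_k ≅ ker(∂_k) / im(∂_{k+1}) we obtain:

  H_0: rank C_0 − rank ∂_1 = 4 − 3 = 1, and the invariant factors of ∂_1 are all 1, so H_0 ≅ Z.
  H_1: rank ker ∂_1 − rank ∂_2 = (4 − 3) − 0 = 1, and there is no ∂_2, so H_1 ≅ Z.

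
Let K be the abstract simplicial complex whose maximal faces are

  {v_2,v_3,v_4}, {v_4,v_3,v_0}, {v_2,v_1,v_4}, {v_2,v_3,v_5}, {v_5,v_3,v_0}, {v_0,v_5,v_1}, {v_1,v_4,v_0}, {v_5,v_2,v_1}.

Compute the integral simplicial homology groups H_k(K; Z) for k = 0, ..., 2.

H_0 ≅ Z,  H_1 = 0,  H_2 ≅ Z.

Take the total order v_0 < v_1 < v_2 < v_3 < v_4 < v_5 on the vertex set. Then K (dimension 2) consists of the simplices:

  0-simplices (6): [v_0], [v_1], [v_2], [v_3], [v_4], [v_5]
  1-simplices (12): [v_0,v_1], [v_0,v_3], [v_0,v_4], [v_0,v_5], [v_1,v_2], [v_1,v_4], [v_1,v_5], [v_2,v_3], [v_2,v_4], [v_2,v_5], [v_3,v_4], [v_3,v_5]
  2-simplices (8): [v_0,v_1,v_4], [v_0,v_1,v_5], [v_0,v_3,v_4], [v_0,v_3,v_5], [v_1,v_2,v_4], [v_1,v_2,v_5], [v_2,v_3,v_4], [v_2,v_3,v_5]

giving chain groups C_0 ≅ Z^6, C_1 ≅ Z^12, C_2 ≅ Z^8.

Boundary ∂_1: C_1 → C_0 is given by ∂[p,q] = [q] − [p].
This gives a 6×12 integer matrix of rank 5; reducing to Smith normal form yields diagonal entries (1,1,1,1,1).

∂_2: C_2 → C_1 sends each 2-simplex [p,q,r] to [q,r] − [p,r] + [p,q]. For instance
  ∂[v_1,v_2,v_5] = [v_2,v_5] − [v_1,v_5] + [v_1,v_2],
  ∂[v_0,v_3,v_4] = [v_3,v_4] − [v_0,v_4] + [v_0,v_3].
This gives a 12×8 integer matrix of rank 7; reducing to Smith normal form yields diagonal entries (1,1,1,1,1,1,1).

Reading off H_k = ker ∂_k / im ∂_{k+1}:

  H_0: rank C_0 − rank ∂_1 = 6 − 5 = 1, and the invariant factors of ∂_1 are all 1, so H_0 = Z.
  H_1: rank ker ∂_1 − rank ∂_2 = (12 − 5) − 7 = 0, and the invariant factors of ∂_2 are all 1, so H_1 = 0.
  H_2: rank ker ∂_2 − rank ∂_3 = (8 − 7) − 0 = 1, and there is no ∂_3, so H_2 = Z.

As a check, the Euler characteristic is 6 − 12 + 8 = 2, which agrees with 1 − 0 + 1 = 2.
(K is a triangulation of the 2-sphere S^2.)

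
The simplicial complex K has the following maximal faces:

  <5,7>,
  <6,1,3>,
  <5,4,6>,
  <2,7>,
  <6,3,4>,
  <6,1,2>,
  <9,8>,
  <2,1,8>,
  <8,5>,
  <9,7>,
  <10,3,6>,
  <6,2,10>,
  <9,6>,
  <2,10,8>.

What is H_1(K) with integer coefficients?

Order the vertices as 1 < 2 < 3 < 4 < 5 < 6 < 7 < 8 < 9 < 10. Listing each simplex with vertices in this order, K has dimension 2 with simplices:

  0-simplices (10): [1], [2], [3], [4], [5], [6], [7], [8], [9], [10]
  1-simplices (21): [1,2], [1,3], [1,6], [1,8], [2,6], [2,7], [2,8], [2,10], [3,4], [3,6], [3,10], [4,5], [4,6], [5,6], [5,7], [5,8], [6,9], [6,10], [7,9], [8,9], [8,10]
  2-simplices (8): [1,2,6], [1,2,8], [1,3,6], [2,6,10], [2,8,10], [3,4,6], [3,6,10], [4,5,6]

Hence C_0 ≅ Z^10, C_1 ≅ Z^21, C_2 ≅ Z^8.

Boundary ∂_1: C_1 → C_0 sends each edge [p,q] (with p < q) to q − p. For instance
  ∂[3,6] = [6] − [3].
As a 10×21 matrix over Z this has rank 9, with invariant factors (1,1,1,1,1,1,1,1,1).

∂_2: C_2 → C_1 maps a triangle to the signed sum of its edges. For instance
  ∂[2,8,10] = [8,10] − [2,10] + [2,8],
  ∂[2,6,10] = [6,10] − [2,10] + [2,6].
This gives a 21×8 integer matrix of rank 8; reducing to Smith normal form yields diagonal entries (1,1,1,1,1,1,1,1).

Now H_k = ker ∂_k / im ∂_{k+1}, so:

  H_1: rank ker ∂_1 − rank ∂_2 = (21 − 9) − 8 = 4, and the invariant factors of ∂_2 are all 1, so H_1 ≅ Z^4.

H_1 ≅ Z^4.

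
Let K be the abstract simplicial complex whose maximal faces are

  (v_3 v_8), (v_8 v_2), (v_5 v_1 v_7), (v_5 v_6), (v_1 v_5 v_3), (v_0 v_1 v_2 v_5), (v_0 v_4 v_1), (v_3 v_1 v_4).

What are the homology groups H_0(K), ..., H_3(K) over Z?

Fix the vertex order v_0 < v_1 < v_2 < v_3 < v_4 < v_5 < v_6 < v_7 < v_8 and write every simplex with vertices in increasing order. Then dim K = 3 and the simplices of K are:

  0-simplices (9): [v_0], [v_1], [v_2], [v_3], [v_4], [v_5], [v_6], [v_7], [v_8]
  1-simplices (16): (16 of them)
  2-simplices (8): [v_0,v_1,v_2], [v_0,v_1,v_4], [v_0,v_1,v_5], [v_0,v_2,v_5], [v_1,v_2,v_5], [v_1,v_3,v_4], [v_1,v_3,v_5], [v_1,v_5,v_7]
  3-simplices (1): [v_0,v_1,v_2,v_5]

giving chain groups C_0 ≅ Z^9, C_1 ≅ Z^16, C_2 ≅ Z^8, C_3 ≅ Z^1.

Boundary ∂_1: C_1 → C_0 sends each edge [p,q] (with p < q) to q − p. For instance
  ∂[v_1,v_3] = [v_3] − [v_1].
This gives a 9×16 integer matrix of rank 8; reducing to Smith normal form yields diagonal entries (1,1,1,1,1,1,1,1).

∂_2: C_2 → C_1 sends each 2-simplex [p,q,r] to [q,r] − [p,r] + [p,q]. For instance
  ∂[v_0,v_1,v_5] = [v_1,v_5] − [v_0,v_5] + [v_0,v_1],
  ∂[v_0,v_1,v_4] = [v_1,v_4] − [v_0,v_4] + [v_0,v_1].
The resulting 16×8 matrix has rank 7, and its Smith normal form has invariant factors (1,1,1,1,1,1,1).

∂_3: C_3 → C_2 sends each 3-simplex σ to the alternating sum Σ_i (−1)^i (σ with its i-th vertex removed). For instance
  ∂[v_0,v_1,v_2,v_5] = [v_1,v_2,v_5] − [v_0,v_2,v_5] + [v_0,v_1,v_5] − [v_0,v_1,v_2].
As a 8×1 matrix over Z this has rank 1, with invariant factors (1).

Reading off H_k = ker ∂_k / im ∂_{k+1}:

  H_0: rank C_0 − rank ∂_1 = 9 − 8 = 1, and the invariant factors of ∂_1 are all 1, so H_0 = Z.
  H_1: rank ker ∂_1 − rank ∂_2 = (16 − 8) − 7 = 1, and the invariant factors of ∂_2 are all 1, so H_1 = Z.
  H_2: rank ker ∂_2 − rank ∂_3 = (8 − 7) − 1 = 0, and the invariant factors of ∂_3 are all 1, so H_2 = 0.
  H_3: rank ker ∂_3 − rank ∂_4 = (1 − 1) − 0 = 0, and there is no ∂_4, so H_3 = 0.

As a check, the Euler characteristic is 9 − 16 + 8 − 1 = 0, which agrees with 1 − 1 + 0 − 0 = 0.

H_0 ≅ Z,  H_1 ≅ Z,  H_2 = 0,  H_3 = 0.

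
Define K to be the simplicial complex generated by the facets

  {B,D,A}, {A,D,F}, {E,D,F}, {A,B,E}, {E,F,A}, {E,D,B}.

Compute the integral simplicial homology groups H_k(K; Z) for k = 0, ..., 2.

H_0 ≅ Z,  H_1 = 0,  H_2 ≅ Z.

K has 5 vertices, 9 edges, 6 triangles.
rank ∂_0 = 0, rank ∂_1 = 4 ⇒ b_0 = 5 − 0 − 4 = 1; all invariant factors of ∂_1 are 1 so no torsion. So H_0 ≅ Z.
rank ∂_1 = 4, rank ∂_2 = 5 ⇒ b_1 = 9 − 4 − 5 = 0; all invariant factors of ∂_2 are 1 so no torsion. So H_1 ≅ 0.
rank ∂_2 = 5, rank ∂_3 = 0 ⇒ b_2 = 6 − 5 − 0 = 1. So H_2 ≅ Z.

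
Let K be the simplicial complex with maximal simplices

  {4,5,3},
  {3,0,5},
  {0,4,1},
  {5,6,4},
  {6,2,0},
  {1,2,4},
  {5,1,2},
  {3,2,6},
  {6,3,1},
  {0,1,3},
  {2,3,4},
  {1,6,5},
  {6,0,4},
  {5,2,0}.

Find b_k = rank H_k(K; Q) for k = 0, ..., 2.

b_0 = 1, b_1 = 2, b_2 = 1.

We work with the vertex ordering 0 < 1 < 2 < 3 < 4 < 5 < 6. The simplices of K, each written with vertices in increasing order, are:

  0-simplices (7): [0], [1], [2], [3], [4], [5], [6]
  1-simplices (21): [0,1], [0,2], [0,3], [0,4], [0,5], [0,6], [1,2], [1,3], [1,4], [1,5], [1,6], [2,3], [2,4], [2,5], [2,6], [3,4], [3,5], [3,6], [4,5], [4,6], [5,6]
  2-simplices (14): [0,1,3], [0,1,4], [0,2,5], [0,2,6], [0,3,5], [0,4,6], [1,2,4], [1,2,5], [1,3,6], [1,5,6], [2,3,4], [2,3,6], [3,4,5], [4,5,6]

giving chain groups C_0 ≅ Z^7, C_1 ≅ Z^21, C_2 ≅ Z^14.

Boundary ∂_1: C_1 → C_0 is given by ∂[p,q] = [q] − [p]. For instance
  ∂[2,6] = [6] − [2].
The resulting 7×21 matrix has rank 6, and its Smith normal form has invariant factors (1,1,1,1,1,1).

Boundary ∂_2: C_2 → C_1 maps a triangle to the signed sum of its edges. For instance
  ∂[0,3,5] = [3,5] − [0,5] + [0,3],
  ∂[2,3,6] = [3,6] − [2,6] + [2,3].
As a 21×14 matrix over Z this has rank 13, with invariant factors (1,1,1,1,1,1,1,1,1,1,1,1,1).

Computing H_k = (kernel of ∂_k) / (image of ∂_{k+1}):

  H_0: rank C_0 − rank ∂_1 = 7 − 6 = 1, and the invariant factors of ∂_1 are all 1, so H_0 ≅ Z.
  H_1: rank ker ∂_1 − rank ∂_2 = (21 − 6) − 13 = 2, and the invariant factors of ∂_2 are all 1, so H_1 ≅ Z^2.
  H_2: rank ker ∂_2 − rank ∂_3 = (14 − 13) − 0 = 1, and there is no ∂_3, so H_2 ≅ Z.

As a check, the Euler characteristic is 7 − 21 + 14 = 0, which agrees with 1 − 2 + 1 = 0.
(K is a triangulation of the torus T^2.)

Hence the Betti numbers are b_0 = 1, b_1 = 2, b_2 = 1.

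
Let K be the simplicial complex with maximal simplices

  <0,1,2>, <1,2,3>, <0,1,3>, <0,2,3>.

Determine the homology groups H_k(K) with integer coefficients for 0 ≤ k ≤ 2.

Take the total order 0 < 1 < 2 < 3 on the vertex set. Then K (dimension 2) consists of the simplices:

  0-simplices (4): [0], [1], [2], [3]
  1-simplices (6): [0,1], [0,2], [0,3], [1,2], [1,3], [2,3]
  2-simplices (4): [0,1,2], [0,1,3], [0,2,3], [1,2,3]

giving chain groups C_0 ≅ Z^4, C_1 ≅ Z^6, C_2 ≅ Z^4.

The boundary map ∂_1: C_1 → C_0 sends each edge [p,q] (with p < q) to q − p. For instance
  ∂[2,3] = [3] − [2].
As a 4×6 matrix over Z this has rank 3, with invariant factors (1,1,1).

The boundary map ∂_2: C_2 → C_1 acts by ∂[p,q,r] = [q,r] − [p,r] + [p,q]. For instance
  ∂[0,1,3] = [1,3] − [0,3] + [0,1],
  ∂[1,2,3] = [2,3] − [1,3] + [1,2].
As a 6×4 matrix over Z this has rank 3, with invariant factors (1,1,1).

From H_k ≅ ker(∂_k) / im(∂_{k+1}) we obtain:

  H_0: rank C_0 − rank ∂_1 = 4 − 3 = 1, and the invariant factors of ∂_1 are all 1, so H_0 ≅ Z.
  H_1: rank ker ∂_1 − rank ∂_2 = (6 − 3) − 3 = 0, and the invariant factors of ∂_2 are all 1, so H_1 ≅ 0.
  H_2: rank ker ∂_2 − rank ∂_3 = (4 − 3) − 0 = 1, and there is no ∂_3, so H_2 ≅ Z.

As a check, the Euler characteristic is 4 − 6 + 4 = 2, which agrees with 1 − 0 + 1 = 2.

H_0 ≅ Z,  H_1 = 0,  H_2 ≅ Z.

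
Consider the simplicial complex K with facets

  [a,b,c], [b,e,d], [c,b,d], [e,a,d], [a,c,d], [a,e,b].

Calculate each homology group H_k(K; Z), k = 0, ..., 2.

We work with the vertex ordering a < b < c < d < e. The simplices of K, each written with vertices in increasing order, are:

  0-simplices (5): a, b, c, d, e
  1-simplices (9): ab, ac, ad, ae, bc, bd, be, cd, de
  2-simplices (6): abc, abe, acd, ade, bcd, bde

so the chain groups are C_0 ≅ Z^5, C_1 ≅ Z^9, C_2 ≅ Z^6.

∂_1: C_1 → C_0 sends each edge [p,q] (with p < q) to q − p. For instance
  ∂ab = b − a.
The resulting 5×9 matrix has rank 4, and its Smith normal form has invariant factors (1,1,1,1).

The boundary map ∂_2: C_2 → C_1 acts by ∂[p,q,r] = [q,r] − [p,r] + [p,q]. For instance
  ∂ade = de − ae + ad,
  ∂acd = cd − ad + ac.
This gives a 9×6 integer matrix of rank 5; reducing to Smith normal form yields diagonal entries (1,1,1,1,1).

Reading off H_k = ker ∂_k / im ∂_{k+1}:

  H_0: rank C_0 − rank ∂_1 = 5 − 4 = 1, and the invariant factors of ∂_1 are all 1, so H_0 ≅ Z.
  H_1: rank ker ∂_1 − rank ∂_2 = (9 − 4) − 5 = 0, and the invariant factors of ∂_2 are all 1, so H_1 ≅ 0.
  H_2: rank ker ∂_2 − rank ∂_3 = (6 − 5) − 0 = 1, and there is no ∂_3, so H_2 ≅ Z.

As a check, the Euler characteristic is 5 − 9 + 6 = 2, which agrees with 1 − 0 + 1 = 2.

H_0 ≅ Z,  H_1 = 0,  H_2 ≅ Z.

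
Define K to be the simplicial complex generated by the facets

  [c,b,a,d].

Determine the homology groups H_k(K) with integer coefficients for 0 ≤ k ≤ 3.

H_0 ≅ Z,  H_1 = 0,  H_2 = 0,  H_3 = 0.

K has 4 vertices, 6 edges, 4 triangles, 1 3-simplex.
rank ∂_0 = 0, rank ∂_1 = 3 ⇒ b_0 = 4 − 0 − 3 = 1; all invariant factors of ∂_1 are 1 so no torsion. So H_0 = Z.
rank ∂_1 = 3, rank ∂_2 = 3 ⇒ b_1 = 6 − 3 − 3 = 0; all invariant factors of ∂_2 are 1 so no torsion. So H_1 = 0.
rank ∂_2 = 3, rank ∂_3 = 1 ⇒ b_2 = 4 − 3 − 1 = 0; all invariant factors of ∂_3 are 1 so no torsion. So H_2 = 0.
rank ∂_3 = 1, rank ∂_4 = 0 ⇒ b_3 = 1 − 1 − 0 = 0. So H_3 = 0.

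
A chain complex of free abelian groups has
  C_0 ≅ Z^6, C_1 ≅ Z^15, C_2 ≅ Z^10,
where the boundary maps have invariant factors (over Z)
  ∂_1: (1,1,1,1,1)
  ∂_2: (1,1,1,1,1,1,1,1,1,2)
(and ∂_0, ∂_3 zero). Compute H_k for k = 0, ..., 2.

H_0 = Z,  H_1 = Z/2,  H_2 = 0.

H_0: b_0 = 6 − 0 − 5 = 1; torsion from ∂_1 factors > 1: none. So H_0 = Z.
H_1: b_1 = 15 − 5 − 10 = 0; torsion from ∂_2 factors > 1: [2]. So H_1 = Z/2.
H_2: b_2 = 10 − 10 − 0 = 0; torsion from ∂_3 factors > 1: none. So H_2 = 0.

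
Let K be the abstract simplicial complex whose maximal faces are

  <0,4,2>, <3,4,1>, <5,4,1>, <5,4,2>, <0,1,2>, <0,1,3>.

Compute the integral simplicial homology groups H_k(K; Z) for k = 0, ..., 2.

H_0 ≅ Z,  H_1 ≅ Z,  H_2 = 0.

Order the vertices as 0 < 1 < 2 < 3 < 4 < 5. Listing each simplex with vertices in this order, K has dimension 2 with simplices:

  0-simplices (6): [0], [1], [2], [3], [4], [5]
  1-simplices (12): [0,1], [0,2], [0,3], [0,4], [1,2], [1,3], [1,4], [1,5], [2,4], [2,5], [3,4], [4,5]
  2-simplices (6): [0,1,2], [0,1,3], [0,2,4], [1,3,4], [1,4,5], [2,4,5]

Hence C_0 ≅ Z^6, C_1 ≅ Z^12, C_2 ≅ Z^6.

Boundary ∂_1: C_1 → C_0 is given by ∂[p,q] = [q] − [p]. For instance
  ∂[0,4] = [4] − [0].
The 6×12 boundary matrix has rank 5 and Smith normal form diag(1,1,1,1,1).

∂_2: C_2 → C_1 maps a triangle to the signed sum of its edges. For instance
  ∂[0,1,3] = [1,3] − [0,3] + [0,1],
  ∂[2,4,5] = [4,5] − [2,5] + [2,4].
The 12×6 boundary matrix has rank 6 and Smith normal form diag(1,1,1,1,1,1).

Reading off H_k = ker ∂_k / im ∂_{k+1}:

  H_0: rank C_0 − rank ∂_1 = 6 − 5 = 1, and the invariant factors of ∂_1 are all 1, so H_0 ≅ Z.
  H_1: rank ker ∂_1 − rank ∂_2 = (12 − 5) − 6 = 1, and the invariant factors of ∂_2 are all 1, so H_1 ≅ Z.
  H_2: rank ker ∂_2 − rank ∂_3 = (6 − 6) − 0 = 0, and there is no ∂_3, so H_2 ≅ 0.

(K is a triangulation of the cylinder S^1 x I.)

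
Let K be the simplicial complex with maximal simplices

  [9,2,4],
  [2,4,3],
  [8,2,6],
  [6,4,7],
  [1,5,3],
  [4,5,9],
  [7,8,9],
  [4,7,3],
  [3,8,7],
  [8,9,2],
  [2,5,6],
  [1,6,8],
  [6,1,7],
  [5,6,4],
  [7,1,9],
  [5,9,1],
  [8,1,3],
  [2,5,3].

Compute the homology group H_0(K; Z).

H_0 = Z.

We work with the vertex ordering 1 < 2 < 3 < 4 < 5 < 6 < 7 < 8 < 9. The simplices of K, each written with vertices in increasing order, are:

  0-simplices (9): [1], [2], [3], [4], [5], [6], [7], [8], [9]
  1-simplices (27): (27 of them)
  2-simplices (18): [1,3,5], [1,3,8], [1,5,9], [1,6,7], [1,6,8], [1,7,9], [2,3,4], [2,3,5], [2,4,9], [2,5,6], [2,6,8], [2,8,9], [3,4,7], [3,7,8], [4,5,6], [4,5,9], [4,6,7], [7,8,9]

so the chain groups are C_0 ≅ Z^9, C_1 ≅ Z^27, C_2 ≅ Z^18.

Boundary ∂_1: C_1 → C_0 is given by ∂[p,q] = [q] − [p]. For instance
  ∂[3,4] = [4] − [3].
The 9×27 boundary matrix has rank 8 and Smith normal form diag(1,1,1,1,1,1,1,1).

Boundary ∂_2: C_2 → C_1 maps a triangle to the signed sum of its edges. For instance
  ∂[1,5,9] = [5,9] − [1,9] + [1,5],
  ∂[2,3,5] = [3,5] − [2,5] + [2,3].
The resulting 27×18 matrix has rank 18, and its Smith normal form has invariant factors (1,1,1,1,1,1,1,1,1,1,1,1,1,1,1,1,1,2).

Reading off H_k = ker ∂_k / im ∂_{k+1}:

  H_0: rank C_0 − rank ∂_1 = 9 − 8 = 1, and the invariant factors of ∂_1 are all 1, so H_0 ≅ Z.

(K is a triangulation of the Klein bottle.)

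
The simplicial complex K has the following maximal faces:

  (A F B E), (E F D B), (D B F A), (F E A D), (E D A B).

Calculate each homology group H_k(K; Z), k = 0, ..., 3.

H_0 = Z,  H_1 = 0,  H_2 = 0,  H_3 = Z.

Take the total order A < B < D < E < F on the vertex set. Then K (dimension 3) consists of the simplices:

  0-simplices (5): A, B, D, E, F
  1-simplices (10): AB, AD, AE, AF, BD, BE, BF, DE, DF, EF
  2-simplices (10): ABD, ABE, ABF, ADE, ADF, AEF, BDE, BDF, BEF, DEF
  3-simplices (5): ABDE, ABDF, ABEF, ADEF, BDEF

so the chain groups are C_0 ≅ Z^5, C_1 ≅ Z^10, C_2 ≅ Z^10, C_3 ≅ Z^5.

Boundary ∂_1: C_1 → C_0 sends each edge [p,q] (with p < q) to q − p. For instance
  ∂DE = E − D.
The resulting 5×10 matrix has rank 4, and its Smith normal form has invariant factors (1,1,1,1).

Boundary ∂_2: C_2 → C_1 maps a triangle to the signed sum of its edges. For instance
  ∂ADF = DF − AF + AD,
  ∂ABD = BD − AD + AB.
As a 10×10 matrix over Z this has rank 6, with invariant factors (1,1,1,1,1,1).

∂_3: C_3 → C_2 sends each 3-simplex σ to the alternating sum Σ_i (−1)^i (σ with its i-th vertex removed). For instance
  ∂ABDF = BDF − ADF + ABF − ABD,
  ∂ABEF = BEF − AEF + ABF − ABE.
As a 10×5 matrix over Z this has rank 4, with invariant factors (1,1,1,1).

Now H_k = ker ∂_k / im ∂_{k+1}, so:

  H_0: rank C_0 − rank ∂_1 = 5 − 4 = 1, and the invariant factors of ∂_1 are all 1, so H_0 = Z.
  H_1: rank ker ∂_1 − rank ∂_2 = (10 − 4) − 6 = 0, and the invariant factors of ∂_2 are all 1, so H_1 = 0.
  H_2: rank ker ∂_2 − rank ∂_3 = (10 − 6) − 4 = 0, and the invariant factors of ∂_3 are all 1, so H_2 = 0.
  H_3: rank ker ∂_3 − rank ∂_4 = (5 − 4) − 0 = 1, and there is no ∂_4, so H_3 = Z.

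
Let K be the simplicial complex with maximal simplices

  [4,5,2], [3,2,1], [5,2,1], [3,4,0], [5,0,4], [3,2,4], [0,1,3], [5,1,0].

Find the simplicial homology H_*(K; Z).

H_0 ≅ Z,  H_1 = 0,  H_2 ≅ Z.

Take the total order 0 < 1 < 2 < 3 < 4 < 5 on the vertex set. Then K (dimension 2) consists of the simplices:

  0-simplices (6): [0], [1], [2], [3], [4], [5]
  1-simplices (12): [0,1], [0,3], [0,4], [0,5], [1,2], [1,3], [1,5], [2,3], [2,4], [2,5], [3,4], [4,5]
  2-simplices (8): [0,1,3], [0,1,5], [0,3,4], [0,4,5], [1,2,3], [1,2,5], [2,3,4], [2,4,5]

Hence C_0 ≅ Z^6, C_1 ≅ Z^12, C_2 ≅ Z^8.

∂_1: C_1 → C_0 is given by ∂[p,q] = [q] − [p]. For instance
  ∂[1,2] = [2] − [1].
The resulting 6×12 matrix has rank 5, and its Smith normal form has invariant factors (1,1,1,1,1).

∂_2: C_2 → C_1 maps a triangle to the signed sum of its edges. For instance
  ∂[1,2,3] = [2,3] − [1,3] + [1,2],
  ∂[0,4,5] = [4,5] − [0,5] + [0,4].
The resulting 12×8 matrix has rank 7, and its Smith normal form has invariant factors (1,1,1,1,1,1,1).

From H_k ≅ ker(∂_k) / im(∂_{k+1}) we obtain:

  H_0: rank C_0 − rank ∂_1 = 6 − 5 = 1, and the invariant factors of ∂_1 are all 1, so H_0 ≅ Z.
  H_1: rank ker ∂_1 − rank ∂_2 = (12 − 5) − 7 = 0, and the invariant factors of ∂_2 are all 1, so H_1 ≅ 0.
  H_2: rank ker ∂_2 − rank ∂_3 = (8 − 7) − 0 = 1, and there is no ∂_3, so H_2 ≅ Z.

As a check, the Euler characteristic is 6 − 12 + 8 = 2, which agrees with 1 − 0 + 1 = 2.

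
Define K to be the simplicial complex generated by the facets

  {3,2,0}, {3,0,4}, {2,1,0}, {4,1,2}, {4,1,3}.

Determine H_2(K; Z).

H_2 = 0.

Take the total order 0 < 1 < 2 < 3 < 4 on the vertex set. Then K (dimension 2) consists of the simplices:

  0-simplices (5): [0], [1], [2], [3], [4]
  1-simplices (10): [0,1], [0,2], [0,3], [0,4], [1,2], [1,3], [1,4], [2,3], [2,4], [3,4]
  2-simplices (5): [0,1,2], [0,2,3], [0,3,4], [1,2,4], [1,3,4]

giving chain groups C_0 ≅ Z^5, C_1 ≅ Z^10, C_2 ≅ Z^5.

∂_1: C_1 → C_0 is given by ∂[p,q] = [q] − [p].
This gives a 5×10 integer matrix of rank 4; reducing to Smith normal form yields diagonal entries (1,1,1,1).

∂_2: C_2 → C_1 maps a triangle to the signed sum of its edges. For instance
  ∂[1,2,4] = [2,4] − [1,4] + [1,2],
  ∂[0,1,2] = [1,2] − [0,2] + [0,1].
The 10×5 boundary matrix has rank 5 and Smith normal form diag(1,1,1,1,1).

Now H_k = ker ∂_k / im ∂_{k+1}, so:

  H_2: rank ker ∂_2 − rank ∂_3 = (5 − 5) − 0 = 0, and there is no ∂_3, so H_2 = 0.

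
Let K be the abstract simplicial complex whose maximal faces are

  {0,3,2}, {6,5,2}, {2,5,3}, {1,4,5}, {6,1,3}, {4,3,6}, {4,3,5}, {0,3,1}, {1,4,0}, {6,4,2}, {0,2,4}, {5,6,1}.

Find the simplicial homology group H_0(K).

K has 7 vertices, 18 edges, 12 triangles.
rank ∂_0 = 0, rank ∂_1 = 6 ⇒ b_0 = 7 − 0 − 6 = 1; all invariant factors of ∂_1 are 1 so no torsion. So H_0 ≅ Z.

H_0 ≅ Z.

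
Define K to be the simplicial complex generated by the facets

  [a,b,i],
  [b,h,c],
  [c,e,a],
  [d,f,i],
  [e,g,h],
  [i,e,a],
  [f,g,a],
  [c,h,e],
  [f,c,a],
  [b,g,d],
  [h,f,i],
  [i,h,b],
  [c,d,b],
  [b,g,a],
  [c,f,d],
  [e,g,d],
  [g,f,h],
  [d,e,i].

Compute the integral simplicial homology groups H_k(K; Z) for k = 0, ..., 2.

H_0 = Z,  H_1 = Z^2,  H_2 = Z.

Order the vertices as a < b < c < d < e < f < g < h < i. Listing each simplex with vertices in this order, K has dimension 2 with simplices:

  0-simplices (9): a, b, c, d, e, f, g, h, i
  1-simplices (27): ab, ac, ae, af, ag, ai, bc, bd, bg, bh, bi, cd, ce, cf, ch, de, df, dg, di, eg, eh, ei, fg, fh, fi, gh, hi
  2-simplices (18): abg, abi, ace, acf, aei, afg, bcd, bch, bdg, bhi, cdf, ceh, deg, dei, dfi, egh, fgh, fhi

Hence C_0 ≅ Z^9, C_1 ≅ Z^27, C_2 ≅ Z^18.

The boundary map ∂_1: C_1 → C_0 sends each edge [p,q] (with p < q) to q − p. For instance
  ∂ae = e − a.
As a 9×27 matrix over Z this has rank 8, with invariant factors (1,1,1,1,1,1,1,1).

Boundary ∂_2: C_2 → C_1 acts by ∂[p,q,r] = [q,r] − [p,r] + [p,q]. For instance
  ∂dei = ei − di + de,
  ∂fgh = gh − fh + fg.
The resulting 27×18 matrix has rank 17, and its Smith normal form has invariant factors (1,1,1,1,1,1,1,1,1,1,1,1,1,1,1,1,1).

Now H_k = ker ∂_k / im ∂_{k+1}, so:

  H_0: rank C_0 − rank ∂_1 = 9 − 8 = 1, and the invariant factors of ∂_1 are all 1, so H_0 = Z.
  H_1: rank ker ∂_1 − rank ∂_2 = (27 − 8) − 17 = 2, and the invariant factors of ∂_2 are all 1, so H_1 = Z^2.
  H_2: rank ker ∂_2 − rank ∂_3 = (18 − 17) − 0 = 1, and there is no ∂_3, so H_2 = Z.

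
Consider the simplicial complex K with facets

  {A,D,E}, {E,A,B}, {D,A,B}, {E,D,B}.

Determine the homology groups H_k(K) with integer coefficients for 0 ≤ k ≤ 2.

H_0 ≅ Z,  H_1 = 0,  H_2 ≅ Z.

Order the vertices as A < B < D < E. Listing each simplex with vertices in this order, K has dimension 2 with simplices:

  0-simplices (4): A, B, D, E
  1-simplices (6): AB, AD, AE, BD, BE, DE
  2-simplices (4): ABD, ABE, ADE, BDE

giving chain groups C_0 ≅ Z^4, C_1 ≅ Z^6, C_2 ≅ Z^4.

∂_1: C_1 → C_0 maps an edge to its endpoints' difference, ∂[p,q] = q − p. For instance
  ∂AE = E − A.
The 4×6 boundary matrix has rank 3 and Smith normal form diag(1,1,1).

∂_2: C_2 → C_1 acts by ∂[p,q,r] = [q,r] − [p,r] + [p,q]. For instance
  ∂BDE = DE − BE + BD,
  ∂ABE = BE − AE + AB.
As a 6×4 matrix over Z this has rank 3, with invariant factors (1,1,1).

Computing H_k = (kernel of ∂_k) / (image of ∂_{k+1}):

  H_0: rank C_0 − rank ∂_1 = 4 − 3 = 1, and the invariant factors of ∂_1 are all 1, so H_0 ≅ Z.
  H_1: rank ker ∂_1 − rank ∂_2 = (6 − 3) − 3 = 0, and the invariant factors of ∂_2 are all 1, so H_1 ≅ 0.
  H_2: rank ker ∂_2 − rank ∂_3 = (4 − 3) − 0 = 1, and there is no ∂_3, so H_2 ≅ Z.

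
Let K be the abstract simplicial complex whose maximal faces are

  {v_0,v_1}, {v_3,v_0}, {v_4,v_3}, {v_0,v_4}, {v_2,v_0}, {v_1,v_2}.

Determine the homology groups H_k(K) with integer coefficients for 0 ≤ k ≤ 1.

We work with the vertex ordering v_0 < v_1 < v_2 < v_3 < v_4. The simplices of K, each written with vertices in increasing order, are:

  0-simplices (5): [v_0], [v_1], [v_2], [v_3], [v_4]
  1-simplices (6): [v_0,v_1], [v_0,v_2], [v_0,v_3], [v_0,v_4], [v_1,v_2], [v_3,v_4]

Hence C_0 ≅ Z^5, C_1 ≅ Z^6.

∂_1: C_1 → C_0 sends each edge [p,q] (with p < q) to q − p. For instance
  ∂[v_0,v_3] = [v_3] − [v_0].
This gives a 5×6 integer matrix of rank 4; reducing to Smith normal form yields diagonal entries (1,1,1,1).

From H_k ≅ ker(∂_k) / im(∂_{k+1}) we obtain:

  H_0: rank C_0 − rank ∂_1 = 5 − 4 = 1, and the invariant factors of ∂_1 are all 1, so H_0 = Z.
  H_1: rank ker ∂_1 − rank ∂_2 = (6 − 4) − 0 = 2, and there is no ∂_2, so H_1 = Z^2.

As a check, the Euler characteristic is 5 − 6 = -1, which agrees with 1 − 2 = -1.

H_0 ≅ Z,  H_1 ≅ Z^2.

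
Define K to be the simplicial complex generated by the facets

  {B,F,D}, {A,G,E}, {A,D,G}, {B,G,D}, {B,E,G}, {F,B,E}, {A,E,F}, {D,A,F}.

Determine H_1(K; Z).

H_1 ≅ 0.

Fix the vertex order A < B < D < E < F < G and write every simplex with vertices in increasing order. Then dim K = 2 and the simplices of K are:

  0-simplices (6): A, B, D, E, F, G
  1-simplices (12): AD, AE, AF, AG, BD, BE, BF, BG, DF, DG, EF, EG
  2-simplices (8): ADF, ADG, AEF, AEG, BDF, BDG, BEF, BEG

Hence C_0 ≅ Z^6, C_1 ≅ Z^12, C_2 ≅ Z^8.

Boundary ∂_1: C_1 → C_0 is given by ∂[p,q] = [q] − [p]. For instance
  ∂BG = G − B.
This gives a 6×12 integer matrix of rank 5; reducing to Smith normal form yields diagonal entries (1,1,1,1,1).

Boundary ∂_2: C_2 → C_1 acts by ∂[p,q,r] = [q,r] − [p,r] + [p,q]. For instance
  ∂ADF = DF − AF + AD,
  ∂ADG = DG − AG + AD.
As a 12×8 matrix over Z this has rank 7, with invariant factors (1,1,1,1,1,1,1).

Computing H_k = (kernel of ∂_k) / (image of ∂_{k+1}):

  H_1: rank ker ∂_1 − rank ∂_2 = (12 − 5) − 7 = 0, and the invariant factors of ∂_2 are all 1, so H_1 ≅ 0.

(K is a triangulation of the 2-sphere S^2.)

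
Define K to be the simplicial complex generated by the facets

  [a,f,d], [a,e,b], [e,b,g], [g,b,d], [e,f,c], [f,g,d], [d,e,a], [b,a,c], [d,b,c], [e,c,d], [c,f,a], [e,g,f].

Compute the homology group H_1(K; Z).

H_1 ≅ Z/2Z.

We work with the vertex ordering a < b < c < d < e < f < g. The simplices of K, each written with vertices in increasing order, are:

  0-simplices (7): a, b, c, d, e, f, g
  1-simplices (18): ab, ac, ad, ae, af, bc, bd, be, bg, cd, ce, cf, de, df, dg, ef, eg, fg
  2-simplices (12): abc, abe, acf, ade, adf, bcd, bdg, beg, cde, cef, dfg, efg

giving chain groups C_0 ≅ Z^7, C_1 ≅ Z^18, C_2 ≅ Z^12.

The boundary map ∂_1: C_1 → C_0 is given by ∂[p,q] = [q] − [p]. For instance
  ∂bc = c − b.
This gives a 7×18 integer matrix of rank 6; reducing to Smith normal form yields diagonal entries (1,1,1,1,1,1).

The boundary map ∂_2: C_2 → C_1 acts by ∂[p,q,r] = [q,r] − [p,r] + [p,q]. For instance
  ∂beg = eg − bg + be,
  ∂bdg = dg − bg + bd.
The resulting 18×12 matrix has rank 12, and its Smith normal form has invariant factors (1,1,1,1,1,1,1,1,1,1,1,2).

Reading off H_k = ker ∂_k / im ∂_{k+1}:

  H_1: rank ker ∂_1 − rank ∂_2 = (18 − 6) − 12 = 0, and ∂_2 has invariant factor 2 > 1, so H_1 ≅ Z/2Z.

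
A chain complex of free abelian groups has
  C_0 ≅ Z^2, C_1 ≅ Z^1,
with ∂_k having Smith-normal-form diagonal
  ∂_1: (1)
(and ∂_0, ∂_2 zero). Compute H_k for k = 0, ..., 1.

H_0: b_0 = 2 − 0 − 1 = 1; torsion from ∂_1 factors > 1: none. So H_0 ≅ Z.
H_1: b_1 = 1 − 1 − 0 = 0; torsion from ∂_2 factors > 1: none. So H_1 ≅ 0.

H_0 ≅ Z,  H_1 = 0.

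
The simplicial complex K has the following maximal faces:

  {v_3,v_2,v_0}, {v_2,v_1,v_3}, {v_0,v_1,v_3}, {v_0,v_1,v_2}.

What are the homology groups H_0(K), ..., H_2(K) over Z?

H_0 = Z,  H_1 = 0,  H_2 = Z.

Take the total order v_0 < v_1 < v_2 < v_3 on the vertex set. Then K (dimension 2) consists of the simplices:

  0-simplices (4): [v_0], [v_1], [v_2], [v_3]
  1-simplices (6): [v_0,v_1], [v_0,v_2], [v_0,v_3], [v_1,v_2], [v_1,v_3], [v_2,v_3]
  2-simplices (4): [v_0,v_1,v_2], [v_0,v_1,v_3], [v_0,v_2,v_3], [v_1,v_2,v_3]

so the chain groups are C_0 ≅ Z^4, C_1 ≅ Z^6, C_2 ≅ Z^4.

The boundary map ∂_1: C_1 → C_0 is given by ∂[p,q] = [q] − [p].
This gives a 4×6 integer matrix of rank 3; reducing to Smith normal form yields diagonal entries (1,1,1).

The boundary map ∂_2: C_2 → C_1 maps a triangle to the signed sum of its edges. For instance
  ∂[v_1,v_2,v_3] = [v_2,v_3] − [v_1,v_3] + [v_1,v_2],
  ∂[v_0,v_1,v_3] = [v_1,v_3] − [v_0,v_3] + [v_0,v_1].
The resulting 6×4 matrix has rank 3, and its Smith normal form has invariant factors (1,1,1).

Computing H_k = (kernel of ∂_k) / (image of ∂_{k+1}):

  H_0: rank C_0 − rank ∂_1 = 4 − 3 = 1, and the invariant factors of ∂_1 are all 1, so H_0 = Z.
  H_1: rank ker ∂_1 − rank ∂_2 = (6 − 3) − 3 = 0, and the invariant factors of ∂_2 are all 1, so H_1 = 0.
  H_2: rank ker ∂_2 − rank ∂_3 = (4 − 3) − 0 = 1, and there is no ∂_3, so H_2 = Z.

As a check, the Euler characteristic is 4 − 6 + 4 = 2, which agrees with 1 − 0 + 1 = 2.
(K is a triangulation of the 2-sphere S^2.)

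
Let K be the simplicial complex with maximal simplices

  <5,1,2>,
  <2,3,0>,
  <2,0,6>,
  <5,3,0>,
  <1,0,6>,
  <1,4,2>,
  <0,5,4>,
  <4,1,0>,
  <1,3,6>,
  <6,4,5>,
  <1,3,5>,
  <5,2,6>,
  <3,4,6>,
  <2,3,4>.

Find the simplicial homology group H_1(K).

We work with the vertex ordering 0 < 1 < 2 < 3 < 4 < 5 < 6. The simplices of K, each written with vertices in increasing order, are:

  0-simplices (7): [0], [1], [2], [3], [4], [5], [6]
  1-simplices (21): [0,1], [0,2], [0,3], [0,4], [0,5], [0,6], [1,2], [1,3], [1,4], [1,5], [1,6], [2,3], [2,4], [2,5], [2,6], [3,4], [3,5], [3,6], [4,5], [4,6], [5,6]
  2-simplices (14): [0,1,4], [0,1,6], [0,2,3], [0,2,6], [0,3,5], [0,4,5], [1,2,4], [1,2,5], [1,3,5], [1,3,6], [2,3,4], [2,5,6], [3,4,6], [4,5,6]

so the chain groups are C_0 ≅ Z^7, C_1 ≅ Z^21, C_2 ≅ Z^14.

The boundary map ∂_1: C_1 → C_0 maps an edge to its endpoints' difference, ∂[p,q] = q − p.
This gives a 7×21 integer matrix of rank 6; reducing to Smith normal form yields diagonal entries (1,1,1,1,1,1).

The boundary map ∂_2: C_2 → C_1 acts by ∂[p,q,r] = [q,r] − [p,r] + [p,q]. For instance
  ∂[4,5,6] = [5,6] − [4,6] + [4,5],
  ∂[0,3,5] = [3,5] − [0,5] + [0,3].
The 21×14 boundary matrix has rank 13 and Smith normal form diag(1,1,1,1,1,1,1,1,1,1,1,1,1).

Now H_k = ker ∂_k / im ∂_{k+1}, so:

  H_1: rank ker ∂_1 − rank ∂_2 = (21 − 6) − 13 = 2, and the invariant factors of ∂_2 are all 1, so H_1 = Z^2.

(K is a triangulation of the torus T^2.)

H_1 = Z^2.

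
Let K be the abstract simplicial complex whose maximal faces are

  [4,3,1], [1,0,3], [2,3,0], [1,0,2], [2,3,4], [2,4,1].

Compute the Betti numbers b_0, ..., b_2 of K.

b_0 = 1, b_1 = 0, b_2 = 1.

Order the vertices as 0 < 1 < 2 < 3 < 4. Listing each simplex with vertices in this order, K has dimension 2 with simplices:

  0-simplices (5): [0], [1], [2], [3], [4]
  1-simplices (9): [0,1], [0,2], [0,3], [1,2], [1,3], [1,4], [2,3], [2,4], [3,4]
  2-simplices (6): [0,1,2], [0,1,3], [0,2,3], [1,2,4], [1,3,4], [2,3,4]

so the chain groups are C_0 ≅ Z^5, C_1 ≅ Z^9, C_2 ≅ Z^6.

Boundary ∂_1: C_1 → C_0 sends each edge [p,q] (with p < q) to q − p. For instance
  ∂[0,2] = [2] − [0].
As a 5×9 matrix over Z this has rank 4, with invariant factors (1,1,1,1).

Boundary ∂_2: C_2 → C_1 maps a triangle to the signed sum of its edges. For instance
  ∂[1,2,4] = [2,4] − [1,4] + [1,2],
  ∂[0,1,3] = [1,3] − [0,3] + [0,1].
As a 9×6 matrix over Z this has rank 5, with invariant factors (1,1,1,1,1).

From H_k ≅ ker(∂_k) / im(∂_{k+1}) we obtain:

  H_0: rank C_0 − rank ∂_1 = 5 − 4 = 1, and the invariant factors of ∂_1 are all 1, so H_0 ≅ Z.
  H_1: rank ker ∂_1 − rank ∂_2 = (9 − 4) − 5 = 0, and the invariant factors of ∂_2 are all 1, so H_1 ≅ 0.
  H_2: rank ker ∂_2 − rank ∂_3 = (6 − 5) − 0 = 1, and there is no ∂_3, so H_2 ≅ Z.

(K is a triangulation of the 2-sphere S^2.)

Hence the Betti numbers are b_0 = 1, b_1 = 0, b_2 = 1.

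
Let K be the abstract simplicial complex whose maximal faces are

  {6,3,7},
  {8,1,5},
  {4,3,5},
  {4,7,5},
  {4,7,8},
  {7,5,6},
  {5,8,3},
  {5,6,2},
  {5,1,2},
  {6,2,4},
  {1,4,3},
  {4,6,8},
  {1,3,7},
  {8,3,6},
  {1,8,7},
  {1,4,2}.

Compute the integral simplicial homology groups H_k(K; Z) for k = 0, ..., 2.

Take the total order 1 < 2 < 3 < 4 < 5 < 6 < 7 < 8 on the vertex set. Then K (dimension 2) consists of the simplices:

  0-simplices (8): [1], [2], [3], [4], [5], [6], [7], [8]
  1-simplices (24): (24 of them)
  2-simplices (16): [1,2,4], [1,2,5], [1,3,4], [1,3,7], [1,5,8], [1,7,8], [2,4,6], [2,5,6], [3,4,5], [3,5,8], [3,6,7], [3,6,8], [4,5,7], [4,6,8], [4,7,8], [5,6,7]

so the chain groups are C_0 ≅ Z^8, C_1 ≅ Z^24, C_2 ≅ Z^16.

∂_1: C_1 → C_0 is given by ∂[p,q] = [q] − [p]. For instance
  ∂[3,7] = [7] − [3].
As a 8×24 matrix over Z this has rank 7, with invariant factors (1,1,1,1,1,1,1).

The boundary map ∂_2: C_2 → C_1 sends each 2-simplex [p,q,r] to [q,r] − [p,r] + [p,q]. For instance
  ∂[2,4,6] = [4,6] − [2,6] + [2,4],
  ∂[1,2,4] = [2,4] − [1,4] + [1,2].
The 24×16 boundary matrix has rank 15 and Smith normal form diag(1,1,1,1,1,1,1,1,1,1,1,1,1,1,1).

Computing H_k = (kernel of ∂_k) / (image of ∂_{k+1}):

  H_0: rank C_0 − rank ∂_1 = 8 − 7 = 1, and the invariant factors of ∂_1 are all 1, so H_0 ≅ Z.
  H_1: rank ker ∂_1 − rank ∂_2 = (24 − 7) − 15 = 2, and the invariant factors of ∂_2 are all 1, so H_1 ≅ Z^2.
  H_2: rank ker ∂_2 − rank ∂_3 = (16 − 15) − 0 = 1, and there is no ∂_3, so H_2 ≅ Z.

H_0 ≅ Z,  H_1 ≅ Z^2,  H_2 ≅ Z.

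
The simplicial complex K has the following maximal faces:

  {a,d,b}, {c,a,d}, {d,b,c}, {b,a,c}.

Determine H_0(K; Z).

H_0 = Z.

Order the vertices as a < b < c < d. Listing each simplex with vertices in this order, K has dimension 2 with simplices:

  0-simplices (4): a, b, c, d
  1-simplices (6): ab, ac, ad, bc, bd, cd
  2-simplices (4): abc, abd, acd, bcd

so the chain groups are C_0 ≅ Z^4, C_1 ≅ Z^6, C_2 ≅ Z^4.

∂_1: C_1 → C_0 maps an edge to its endpoints' difference, ∂[p,q] = q − p. For instance
  ∂ac = c − a.
This gives a 4×6 integer matrix of rank 3; reducing to Smith normal form yields diagonal entries (1,1,1).

Boundary ∂_2: C_2 → C_1 maps a triangle to the signed sum of its edges. For instance
  ∂acd = cd − ad + ac,
  ∂abc = bc − ac + ab.
As a 6×4 matrix over Z this has rank 3, with invariant factors (1,1,1).

Computing H_k = (kernel of ∂_k) / (image of ∂_{k+1}):

  H_0: rank C_0 − rank ∂_1 = 4 − 3 = 1, and the invariant factors of ∂_1 are all 1, so H_0 ≅ Z.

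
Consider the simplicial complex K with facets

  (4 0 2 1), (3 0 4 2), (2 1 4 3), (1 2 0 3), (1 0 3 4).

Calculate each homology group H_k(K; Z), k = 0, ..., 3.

H_0 ≅ Z,  H_1 = 0,  H_2 = 0,  H_3 ≅ Z.

Order the vertices as 0 < 1 < 2 < 3 < 4. Listing each simplex with vertices in this order, K has dimension 3 with simplices:

  0-simplices (5): [0], [1], [2], [3], [4]
  1-simplices (10): [0,1], [0,2], [0,3], [0,4], [1,2], [1,3], [1,4], [2,3], [2,4], [3,4]
  2-simplices (10): [0,1,2], [0,1,3], [0,1,4], [0,2,3], [0,2,4], [0,3,4], [1,2,3], [1,2,4], [1,3,4], [2,3,4]
  3-simplices (5): [0,1,2,3], [0,1,2,4], [0,1,3,4], [0,2,3,4], [1,2,3,4]

Hence C_0 ≅ Z^5, C_1 ≅ Z^10, C_2 ≅ Z^10, C_3 ≅ Z^5.

The boundary map ∂_1: C_1 → C_0 sends each edge [p,q] (with p < q) to q − p.
This gives a 5×10 integer matrix of rank 4; reducing to Smith normal form yields diagonal entries (1,1,1,1).

The boundary map ∂_2: C_2 → C_1 maps a triangle to the signed sum of its edges. For instance
  ∂[0,2,3] = [2,3] − [0,3] + [0,2],
  ∂[0,2,4] = [2,4] − [0,4] + [0,2].
The resulting 10×10 matrix has rank 6, and its Smith normal form has invariant factors (1,1,1,1,1,1).

The boundary map ∂_3: C_3 → C_2 sends each 3-simplex σ to the alternating sum Σ_i (−1)^i (σ with its i-th vertex removed). For instance
  ∂[1,2,3,4] = [2,3,4] − [1,3,4] + [1,2,4] − [1,2,3],
  ∂[0,1,2,3] = [1,2,3] − [0,2,3] + [0,1,3] − [0,1,2].
The 10×5 boundary matrix has rank 4 and Smith normal form diag(1,1,1,1).

Computing H_k = (kernel of ∂_k) / (image of ∂_{k+1}):

  H_0: rank C_0 − rank ∂_1 = 5 − 4 = 1, and the invariant factors of ∂_1 are all 1, so H_0 ≅ Z.
  H_1: rank ker ∂_1 − rank ∂_2 = (10 − 4) − 6 = 0, and the invariant factors of ∂_2 are all 1, so H_1 ≅ 0.
  H_2: rank ker ∂_2 − rank ∂_3 = (10 − 6) − 4 = 0, and the invariant factors of ∂_3 are all 1, so H_2 ≅ 0.
  H_3: rank ker ∂_3 − rank ∂_4 = (5 − 4) − 0 = 1, and there is no ∂_4, so H_3 ≅ Z.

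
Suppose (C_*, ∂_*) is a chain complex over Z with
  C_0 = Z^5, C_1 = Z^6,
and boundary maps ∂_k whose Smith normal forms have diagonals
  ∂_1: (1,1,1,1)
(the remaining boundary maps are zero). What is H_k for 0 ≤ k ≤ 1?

H_0: b_0 = 5 − 0 − 4 = 1; torsion from ∂_1 factors > 1: none. So H_0 ≅ Z.
H_1: b_1 = 6 − 4 − 0 = 2; torsion from ∂_2 factors > 1: none. So H_1 ≅ Z^2.

H_0 ≅ Z,  H_1 ≅ Z^2.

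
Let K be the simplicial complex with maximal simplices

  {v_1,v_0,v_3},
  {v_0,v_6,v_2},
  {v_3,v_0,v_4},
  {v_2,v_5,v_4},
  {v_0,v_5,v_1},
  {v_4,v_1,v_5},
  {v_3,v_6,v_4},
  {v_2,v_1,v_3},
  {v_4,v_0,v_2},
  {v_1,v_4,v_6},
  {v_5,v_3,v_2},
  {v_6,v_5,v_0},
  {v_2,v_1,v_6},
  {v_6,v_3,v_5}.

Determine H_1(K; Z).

H_1 = Z^2.

Fix the vertex order v_0 < v_1 < v_2 < v_3 < v_4 < v_5 < v_6 and write every simplex with vertices in increasing order. Then dim K = 2 and the simplices of K are:

  0-simplices (7): [v_0], [v_1], [v_2], [v_3], [v_4], [v_5], [v_6]
  1-simplices (21): (21 of them)
  2-simplices (14): (14 of them)

so the chain groups are C_0 ≅ Z^7, C_1 ≅ Z^21, C_2 ≅ Z^14.

Boundary ∂_1: C_1 → C_0 maps an edge to its endpoints' difference, ∂[p,q] = q − p. For instance
  ∂[v_0,v_6] = [v_6] − [v_0].
As a 7×21 matrix over Z this has rank 6, with invariant factors (1,1,1,1,1,1).

∂_2: C_2 → C_1 sends each 2-simplex [p,q,r] to [q,r] − [p,r] + [p,q]. For instance
  ∂[v_0,v_5,v_6] = [v_5,v_6] − [v_0,v_6] + [v_0,v_5],
  ∂[v_0,v_1,v_3] = [v_1,v_3] − [v_0,v_3] + [v_0,v_1].
This gives a 21×14 integer matrix of rank 13; reducing to Smith normal form yields diagonal entries (1,1,1,1,1,1,1,1,1,1,1,1,1).

Now H_k = ker ∂_k / im ∂_{k+1}, so:

  H_1: rank ker ∂_1 − rank ∂_2 = (21 − 6) − 13 = 2, and the invariant factors of ∂_2 are all 1, so H_1 ≅ Z^2.

(K is a triangulation of the torus T^2.)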